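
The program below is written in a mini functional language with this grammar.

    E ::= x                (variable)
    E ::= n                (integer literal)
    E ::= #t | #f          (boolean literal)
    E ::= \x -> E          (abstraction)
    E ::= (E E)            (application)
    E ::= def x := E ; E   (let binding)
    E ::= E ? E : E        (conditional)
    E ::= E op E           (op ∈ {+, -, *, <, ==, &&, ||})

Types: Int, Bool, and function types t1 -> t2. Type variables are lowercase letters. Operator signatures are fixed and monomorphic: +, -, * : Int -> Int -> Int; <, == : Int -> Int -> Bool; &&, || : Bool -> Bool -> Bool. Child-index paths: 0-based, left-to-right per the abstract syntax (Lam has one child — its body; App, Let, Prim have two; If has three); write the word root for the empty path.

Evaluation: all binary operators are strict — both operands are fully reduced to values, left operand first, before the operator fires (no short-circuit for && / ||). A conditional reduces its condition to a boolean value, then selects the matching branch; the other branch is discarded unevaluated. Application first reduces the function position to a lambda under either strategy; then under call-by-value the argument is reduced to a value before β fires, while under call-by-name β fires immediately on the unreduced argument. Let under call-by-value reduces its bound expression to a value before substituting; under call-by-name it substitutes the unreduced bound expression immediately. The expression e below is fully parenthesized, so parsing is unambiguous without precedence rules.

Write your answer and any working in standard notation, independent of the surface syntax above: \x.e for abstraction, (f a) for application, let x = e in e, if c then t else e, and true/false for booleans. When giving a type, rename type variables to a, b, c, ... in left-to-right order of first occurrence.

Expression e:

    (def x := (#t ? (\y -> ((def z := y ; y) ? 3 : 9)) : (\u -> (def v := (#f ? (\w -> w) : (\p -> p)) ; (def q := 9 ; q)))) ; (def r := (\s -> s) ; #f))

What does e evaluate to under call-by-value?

Working:
step 0: (let x = (if true then (\y.(if (let z = y in y) then 3 else 9)) else (\u.(let v = (if false then (\w.w) else (\p.p)) in (let q = 9 in q)))) in (let r = (\s.s) in false))
step 1: [if@0] (let x = (\y.(if (let z = y in y) then 3 else 9)) in (let r = (\s.s) in false))
step 2: [let@root] (let r = (\s.s) in false)
step 3: [let@root] false

Answer: false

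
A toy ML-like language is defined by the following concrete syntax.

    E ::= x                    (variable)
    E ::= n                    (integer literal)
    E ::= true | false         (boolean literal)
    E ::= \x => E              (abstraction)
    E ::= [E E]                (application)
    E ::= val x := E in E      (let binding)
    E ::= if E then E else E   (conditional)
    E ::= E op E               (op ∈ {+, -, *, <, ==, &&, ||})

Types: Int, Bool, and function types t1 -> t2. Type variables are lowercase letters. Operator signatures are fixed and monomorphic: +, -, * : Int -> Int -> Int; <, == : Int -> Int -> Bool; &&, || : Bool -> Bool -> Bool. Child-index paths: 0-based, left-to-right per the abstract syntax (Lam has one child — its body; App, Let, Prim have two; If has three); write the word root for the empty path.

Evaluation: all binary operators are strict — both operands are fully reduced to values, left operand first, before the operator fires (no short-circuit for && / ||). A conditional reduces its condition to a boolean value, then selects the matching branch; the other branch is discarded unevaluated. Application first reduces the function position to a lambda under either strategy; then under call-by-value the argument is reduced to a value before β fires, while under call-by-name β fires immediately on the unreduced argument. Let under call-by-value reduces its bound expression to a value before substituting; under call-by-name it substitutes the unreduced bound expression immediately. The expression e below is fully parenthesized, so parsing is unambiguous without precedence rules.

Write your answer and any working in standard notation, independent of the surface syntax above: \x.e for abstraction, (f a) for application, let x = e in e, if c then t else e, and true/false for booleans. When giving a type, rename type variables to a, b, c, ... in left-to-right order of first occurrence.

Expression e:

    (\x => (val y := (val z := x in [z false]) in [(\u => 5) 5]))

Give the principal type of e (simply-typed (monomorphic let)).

Answer: (Bool -> a) -> Int

Working:
x : a
let z : a
z : a
  unify a ~ Bool -> b
_ _ : b
let y : b
\u._ : c -> Int
  unify c -> Int ~ Int -> d
  unify c ~ Int
  unify Int ~ d
_ _ : Int
\x._ : (Bool -> b) -> Int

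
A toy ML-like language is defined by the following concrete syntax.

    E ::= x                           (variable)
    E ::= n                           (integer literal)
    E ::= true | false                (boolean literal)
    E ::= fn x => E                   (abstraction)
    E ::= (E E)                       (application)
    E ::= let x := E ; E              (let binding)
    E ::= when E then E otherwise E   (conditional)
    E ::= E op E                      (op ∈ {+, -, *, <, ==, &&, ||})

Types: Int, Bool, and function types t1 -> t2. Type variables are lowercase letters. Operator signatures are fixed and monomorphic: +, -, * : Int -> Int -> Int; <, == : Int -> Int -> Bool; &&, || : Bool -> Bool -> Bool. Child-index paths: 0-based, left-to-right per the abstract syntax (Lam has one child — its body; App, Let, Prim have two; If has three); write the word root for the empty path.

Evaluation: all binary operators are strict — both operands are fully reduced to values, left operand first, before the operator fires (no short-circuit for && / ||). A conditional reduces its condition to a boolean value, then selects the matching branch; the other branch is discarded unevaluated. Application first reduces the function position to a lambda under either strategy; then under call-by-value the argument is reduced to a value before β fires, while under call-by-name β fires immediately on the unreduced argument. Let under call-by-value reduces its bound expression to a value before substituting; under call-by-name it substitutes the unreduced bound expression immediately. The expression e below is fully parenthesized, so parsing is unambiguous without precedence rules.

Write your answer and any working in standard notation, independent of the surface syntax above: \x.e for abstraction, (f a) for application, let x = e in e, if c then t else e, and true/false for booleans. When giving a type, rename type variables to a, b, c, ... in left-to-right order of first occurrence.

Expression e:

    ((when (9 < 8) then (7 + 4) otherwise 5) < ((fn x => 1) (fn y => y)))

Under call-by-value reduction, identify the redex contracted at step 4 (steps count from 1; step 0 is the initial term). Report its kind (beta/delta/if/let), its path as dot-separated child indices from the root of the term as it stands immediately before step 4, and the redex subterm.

Answer: delta at root : (5 < 1)

Derivation:
step 0: ((if (9 < 8) then (7 + 4) else 5) < ((\x.1) (\y.y)))
step 1: [delta@0.0] ((if false then (7 + 4) else 5) < ((\x.1) (\y.y)))
step 2: [if@0] (5 < ((\x.1) (\y.y)))
step 3: [beta@1] (5 < 1)
step 4: [delta@root] false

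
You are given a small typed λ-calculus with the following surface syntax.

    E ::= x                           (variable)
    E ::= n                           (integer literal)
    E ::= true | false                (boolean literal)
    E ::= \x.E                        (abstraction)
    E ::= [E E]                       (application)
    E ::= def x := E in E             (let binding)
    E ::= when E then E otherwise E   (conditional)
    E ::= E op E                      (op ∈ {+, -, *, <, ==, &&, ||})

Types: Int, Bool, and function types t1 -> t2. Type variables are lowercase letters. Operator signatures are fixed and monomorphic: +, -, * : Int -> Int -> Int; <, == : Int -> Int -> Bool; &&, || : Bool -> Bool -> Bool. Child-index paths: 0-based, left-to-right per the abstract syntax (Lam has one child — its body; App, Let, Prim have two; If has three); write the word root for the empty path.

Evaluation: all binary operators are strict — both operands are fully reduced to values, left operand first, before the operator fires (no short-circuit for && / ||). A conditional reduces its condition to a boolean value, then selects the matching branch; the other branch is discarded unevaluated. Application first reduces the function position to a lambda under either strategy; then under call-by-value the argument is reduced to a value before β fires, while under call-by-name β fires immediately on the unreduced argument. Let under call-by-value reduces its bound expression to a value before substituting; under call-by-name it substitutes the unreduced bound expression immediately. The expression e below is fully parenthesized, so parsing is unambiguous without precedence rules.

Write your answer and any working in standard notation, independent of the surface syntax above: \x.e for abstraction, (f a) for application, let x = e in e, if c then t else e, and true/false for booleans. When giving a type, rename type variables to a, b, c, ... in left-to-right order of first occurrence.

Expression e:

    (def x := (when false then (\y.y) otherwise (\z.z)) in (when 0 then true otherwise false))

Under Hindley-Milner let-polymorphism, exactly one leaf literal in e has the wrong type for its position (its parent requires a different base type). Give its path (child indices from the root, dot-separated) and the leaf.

Answer: 1.0 : 0

Working:
  unify Bool ~ Bool
y : a
\y._ : a -> a
z : b
\z._ : b -> b
  unify a -> a ~ b -> b
  unify a ~ b
  unify b ~ b
let x : forall. b -> b
  unify Int ~ Bool
  FAIL: mismatch Int ~ Bool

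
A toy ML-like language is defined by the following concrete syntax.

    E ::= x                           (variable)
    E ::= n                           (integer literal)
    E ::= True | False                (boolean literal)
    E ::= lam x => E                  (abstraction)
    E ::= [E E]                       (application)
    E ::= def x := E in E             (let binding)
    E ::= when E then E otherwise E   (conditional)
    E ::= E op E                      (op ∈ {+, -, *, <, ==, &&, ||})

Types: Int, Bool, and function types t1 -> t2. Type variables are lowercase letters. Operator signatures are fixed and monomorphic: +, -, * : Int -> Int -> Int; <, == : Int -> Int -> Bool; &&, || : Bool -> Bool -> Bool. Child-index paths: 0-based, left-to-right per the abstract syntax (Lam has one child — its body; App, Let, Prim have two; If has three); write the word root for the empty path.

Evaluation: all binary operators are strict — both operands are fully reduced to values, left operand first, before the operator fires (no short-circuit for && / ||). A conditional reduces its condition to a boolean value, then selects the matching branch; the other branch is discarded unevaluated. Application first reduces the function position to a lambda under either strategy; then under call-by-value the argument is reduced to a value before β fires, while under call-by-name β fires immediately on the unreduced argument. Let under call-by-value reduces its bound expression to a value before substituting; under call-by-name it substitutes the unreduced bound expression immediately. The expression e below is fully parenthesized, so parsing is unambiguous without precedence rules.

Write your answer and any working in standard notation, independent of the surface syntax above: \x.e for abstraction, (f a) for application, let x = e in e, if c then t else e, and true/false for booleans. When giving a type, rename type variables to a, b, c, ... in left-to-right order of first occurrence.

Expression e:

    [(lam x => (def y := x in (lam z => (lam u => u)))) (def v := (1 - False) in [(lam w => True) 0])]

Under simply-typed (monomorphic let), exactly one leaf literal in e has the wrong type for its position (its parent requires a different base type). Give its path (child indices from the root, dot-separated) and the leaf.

Answer: 1.0.1 : false

Derivation:
x : a
let y : a
u : c
\u._ : c -> c
\z._ : b -> c -> c
\x._ : a -> b -> c -> c
  unify Int ~ Int
  unify Bool ~ Int
  FAIL: mismatch Bool ~ Int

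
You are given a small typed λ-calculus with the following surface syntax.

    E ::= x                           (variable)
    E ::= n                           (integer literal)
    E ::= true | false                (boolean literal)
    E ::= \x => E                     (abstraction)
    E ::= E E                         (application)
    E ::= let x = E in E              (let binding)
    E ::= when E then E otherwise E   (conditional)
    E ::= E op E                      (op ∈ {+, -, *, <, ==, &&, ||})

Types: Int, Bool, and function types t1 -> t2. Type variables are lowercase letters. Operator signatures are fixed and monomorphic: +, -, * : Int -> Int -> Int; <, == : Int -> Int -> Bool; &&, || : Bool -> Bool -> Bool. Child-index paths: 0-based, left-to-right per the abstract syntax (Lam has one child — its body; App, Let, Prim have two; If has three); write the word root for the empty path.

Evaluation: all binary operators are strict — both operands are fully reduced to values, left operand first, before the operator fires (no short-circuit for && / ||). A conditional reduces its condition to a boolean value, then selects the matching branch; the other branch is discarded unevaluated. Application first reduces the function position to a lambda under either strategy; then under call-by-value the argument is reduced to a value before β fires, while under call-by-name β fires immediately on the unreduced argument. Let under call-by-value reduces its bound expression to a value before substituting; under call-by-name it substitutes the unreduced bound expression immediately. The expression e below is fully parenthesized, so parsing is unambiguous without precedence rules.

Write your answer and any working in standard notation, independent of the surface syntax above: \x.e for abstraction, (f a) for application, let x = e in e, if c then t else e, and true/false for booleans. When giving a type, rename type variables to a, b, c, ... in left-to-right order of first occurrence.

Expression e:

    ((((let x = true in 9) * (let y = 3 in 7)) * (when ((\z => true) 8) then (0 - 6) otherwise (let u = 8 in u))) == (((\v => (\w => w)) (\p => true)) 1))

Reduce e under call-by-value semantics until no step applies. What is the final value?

Trace:
step 0: ((((let x = true in 9) * (let y = 3 in 7)) * (if ((\z.true) 8) then (0 - 6) else (let u = 8 in u))) == (((\v.(\w.w)) (\p.true)) 1))
step 1: [let@0.0.0] (((9 * (let y = 3 in 7)) * (if ((\z.true) 8) then (0 - 6) else (let u = 8 in u))) == (((\v.(\w.w)) (\p.true)) 1))
step 2: [let@0.0.1] (((9 * 7) * (if ((\z.true) 8) then (0 - 6) else (let u = 8 in u))) == (((\v.(\w.w)) (\p.true)) 1))
step 3: [delta@0.0] ((63 * (if ((\z.true) 8) then (0 - 6) else (let u = 8 in u))) == (((\v.(\w.w)) (\p.true)) 1))
step 4: [beta@0.1.0] ((63 * (if true then (0 - 6) else (let u = 8 in u))) == (((\v.(\w.w)) (\p.true)) 1))
step 5: [if@0.1] ((63 * (0 - 6)) == (((\v.(\w.w)) (\p.true)) 1))
step 6: [delta@0.1] ((63 * -6) == (((\v.(\w.w)) (\p.true)) 1))
step 7: [delta@0] (-378 == (((\v.(\w.w)) (\p.true)) 1))
step 8: [beta@1.0] (-378 == ((\w.w) 1))
step 9: [beta@1] (-378 == 1)
step 10: [delta@root] false

Answer: false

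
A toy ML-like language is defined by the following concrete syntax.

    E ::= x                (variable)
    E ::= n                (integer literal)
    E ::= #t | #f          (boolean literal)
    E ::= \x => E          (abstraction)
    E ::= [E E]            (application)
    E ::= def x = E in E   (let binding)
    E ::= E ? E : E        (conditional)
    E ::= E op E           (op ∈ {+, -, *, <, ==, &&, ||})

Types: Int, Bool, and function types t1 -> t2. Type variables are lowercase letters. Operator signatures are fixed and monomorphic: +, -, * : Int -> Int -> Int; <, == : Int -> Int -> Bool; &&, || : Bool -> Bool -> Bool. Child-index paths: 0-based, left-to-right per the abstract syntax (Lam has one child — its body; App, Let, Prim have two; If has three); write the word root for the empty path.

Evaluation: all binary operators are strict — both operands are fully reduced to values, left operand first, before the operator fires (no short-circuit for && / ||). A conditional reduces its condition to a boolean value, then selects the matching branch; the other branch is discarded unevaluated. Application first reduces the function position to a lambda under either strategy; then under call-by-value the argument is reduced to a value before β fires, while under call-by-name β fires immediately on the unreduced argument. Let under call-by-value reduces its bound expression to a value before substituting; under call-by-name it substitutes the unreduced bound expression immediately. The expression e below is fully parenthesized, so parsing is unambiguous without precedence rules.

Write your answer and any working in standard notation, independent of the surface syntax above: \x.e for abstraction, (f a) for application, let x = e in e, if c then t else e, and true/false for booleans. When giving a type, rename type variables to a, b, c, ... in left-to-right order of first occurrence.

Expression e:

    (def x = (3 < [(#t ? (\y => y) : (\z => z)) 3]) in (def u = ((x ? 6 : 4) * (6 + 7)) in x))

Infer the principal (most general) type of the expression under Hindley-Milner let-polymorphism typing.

Answer: Bool

Trace:
  unify Int ~ Int
  unify Bool ~ Bool
y : a
\y._ : a -> a
z : b
\z._ : b -> b
  unify a -> a ~ b -> b
  unify a ~ b
  unify b ~ b
  unify b -> b ~ Int -> c
  unify b ~ Int
  unify Int ~ c
_ _ : Int
  unify Int ~ Int
let x : Bool
x : Bool
  unify Bool ~ Bool
  unify Int ~ Int
  unify Int ~ Int
  unify Int ~ Int
  unify Int ~ Int
  unify Int ~ Int
let u : Int
x : Bool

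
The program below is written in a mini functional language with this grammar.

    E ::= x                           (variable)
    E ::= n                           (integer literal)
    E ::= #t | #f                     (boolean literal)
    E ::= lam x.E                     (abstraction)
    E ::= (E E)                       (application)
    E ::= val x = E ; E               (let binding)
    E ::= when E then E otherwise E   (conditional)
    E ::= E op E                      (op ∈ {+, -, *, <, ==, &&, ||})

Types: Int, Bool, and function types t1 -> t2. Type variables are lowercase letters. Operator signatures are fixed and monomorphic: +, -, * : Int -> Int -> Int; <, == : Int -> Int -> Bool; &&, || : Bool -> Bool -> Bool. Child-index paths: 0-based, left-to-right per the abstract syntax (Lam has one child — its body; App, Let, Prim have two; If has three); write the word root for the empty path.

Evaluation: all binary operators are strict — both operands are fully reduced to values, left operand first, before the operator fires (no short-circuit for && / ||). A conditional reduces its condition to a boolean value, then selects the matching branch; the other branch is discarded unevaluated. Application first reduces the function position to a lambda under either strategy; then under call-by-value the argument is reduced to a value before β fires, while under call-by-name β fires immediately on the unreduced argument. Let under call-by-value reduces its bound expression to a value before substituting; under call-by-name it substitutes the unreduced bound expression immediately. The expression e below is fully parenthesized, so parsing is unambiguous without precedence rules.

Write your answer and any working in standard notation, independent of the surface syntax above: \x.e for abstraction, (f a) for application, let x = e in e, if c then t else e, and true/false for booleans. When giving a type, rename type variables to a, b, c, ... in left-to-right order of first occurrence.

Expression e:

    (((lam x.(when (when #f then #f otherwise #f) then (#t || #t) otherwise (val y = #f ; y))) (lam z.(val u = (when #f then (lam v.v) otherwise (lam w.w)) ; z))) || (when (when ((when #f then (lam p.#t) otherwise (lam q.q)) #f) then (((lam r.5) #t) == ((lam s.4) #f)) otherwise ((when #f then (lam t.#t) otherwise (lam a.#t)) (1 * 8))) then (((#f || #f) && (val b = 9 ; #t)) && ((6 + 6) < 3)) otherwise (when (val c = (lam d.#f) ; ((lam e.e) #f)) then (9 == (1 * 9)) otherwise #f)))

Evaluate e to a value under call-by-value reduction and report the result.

Trace:
step 0: (((\x.(if (if false then false else false) then (true || true) else (let y = false in y))) (\z.(let u = (if false then (\v.v) else (\w.w)) in z))) || (if (if ((if false then (\p.true) else (\q.q)) false) then (((\r.5) true) == ((\s.4) false)) else ((if false then (\t.true) else (\a.true)) (1 * 8))) then (((false || false) && (let b = 9 in true)) && ((6 + 6) < 3)) else (if (let c = (\d.false) in ((\e.e) false)) then (9 == (1 * 9)) else false)))
step 1: [beta@0] ((if (if false then false else false) then (true || true) else (let y = false in y)) || (if (if ((if false then (\p.true) else (\q.q)) false) then (((\r.5) true) == ((\s.4) false)) else ((if false then (\t.true) else (\a.true)) (1 * 8))) then (((false || false) && (let b = 9 in true)) && ((6 + 6) < 3)) else (if (let c = (\d.false) in ((\e.e) false)) then (9 == (1 * 9)) else false)))
step 2: [if@0.0] ((if false then (true || true) else (let y = false in y)) || (if (if ((if false then (\p.true) else (\q.q)) false) then (((\r.5) true) == ((\s.4) false)) else ((if false then (\t.true) else (\a.true)) (1 * 8))) then (((false || false) && (let b = 9 in true)) && ((6 + 6) < 3)) else (if (let c = (\d.false) in ((\e.e) false)) then (9 == (1 * 9)) else false)))
step 3: [if@0] ((let y = false in y) || (if (if ((if false then (\p.true) else (\q.q)) false) then (((\r.5) true) == ((\s.4) false)) else ((if false then (\t.true) else (\a.true)) (1 * 8))) then (((false || false) && (let b = 9 in true)) && ((6 + 6) < 3)) else (if (let c = (\d.false) in ((\e.e) false)) then (9 == (1 * 9)) else false)))
step 4: [let@0] (false || (if (if ((if false then (\p.true) else (\q.q)) false) then (((\r.5) true) == ((\s.4) false)) else ((if false then (\t.true) else (\a.true)) (1 * 8))) then (((false || false) && (let b = 9 in true)) && ((6 + 6) < 3)) else (if (let c = (\d.false) in ((\e.e) false)) then (9 == (1 * 9)) else false)))
step 5: [if@1.0.0.0] (false || (if (if ((\q.q) false) then (((\r.5) true) == ((\s.4) false)) else ((if false then (\t.true) else (\a.true)) (1 * 8))) then (((false || false) && (let b = 9 in true)) && ((6 + 6) < 3)) else (if (let c = (\d.false) in ((\e.e) false)) then (9 == (1 * 9)) else false)))
step 6: [beta@1.0.0] (false || (if (if false then (((\r.5) true) == ((\s.4) false)) else ((if false then (\t.true) else (\a.true)) (1 * 8))) then (((false || false) && (let b = 9 in true)) && ((6 + 6) < 3)) else (if (let c = (\d.false) in ((\e.e) false)) then (9 == (1 * 9)) else false)))
step 7: [if@1.0] (false || (if ((if false then (\t.true) else (\a.true)) (1 * 8)) then (((false || false) && (let b = 9 in true)) && ((6 + 6) < 3)) else (if (let c = (\d.false) in ((\e.e) false)) then (9 == (1 * 9)) else false)))
step 8: [if@1.0.0] (false || (if ((\a.true) (1 * 8)) then (((false || false) && (let b = 9 in true)) && ((6 + 6) < 3)) else (if (let c = (\d.false) in ((\e.e) false)) then (9 == (1 * 9)) else false)))
step 9: [delta@1.0.1] (false || (if ((\a.true) 8) then (((false || false) && (let b = 9 in true)) && ((6 + 6) < 3)) else (if (let c = (\d.false) in ((\e.e) false)) then (9 == (1 * 9)) else false)))
step 10: [beta@1.0] (false || (if true then (((false || false) && (let b = 9 in true)) && ((6 + 6) < 3)) else (if (let c = (\d.false) in ((\e.e) false)) then (9 == (1 * 9)) else false)))
step 11: [if@1] (false || (((false || false) && (let b = 9 in true)) && ((6 + 6) < 3)))
step 12: [delta@1.0.0] (false || ((false && (let b = 9 in true)) && ((6 + 6) < 3)))
step 13: [let@1.0.1] (false || ((false && true) && ((6 + 6) < 3)))
step 14: [delta@1.0] (false || (false && ((6 + 6) < 3)))
step 15: [delta@1.1.0] (false || (false && (12 < 3)))
step 16: [delta@1.1] (false || (false && false))
step 17: [delta@1] (false || false)
step 18: [delta@root] false

Answer: false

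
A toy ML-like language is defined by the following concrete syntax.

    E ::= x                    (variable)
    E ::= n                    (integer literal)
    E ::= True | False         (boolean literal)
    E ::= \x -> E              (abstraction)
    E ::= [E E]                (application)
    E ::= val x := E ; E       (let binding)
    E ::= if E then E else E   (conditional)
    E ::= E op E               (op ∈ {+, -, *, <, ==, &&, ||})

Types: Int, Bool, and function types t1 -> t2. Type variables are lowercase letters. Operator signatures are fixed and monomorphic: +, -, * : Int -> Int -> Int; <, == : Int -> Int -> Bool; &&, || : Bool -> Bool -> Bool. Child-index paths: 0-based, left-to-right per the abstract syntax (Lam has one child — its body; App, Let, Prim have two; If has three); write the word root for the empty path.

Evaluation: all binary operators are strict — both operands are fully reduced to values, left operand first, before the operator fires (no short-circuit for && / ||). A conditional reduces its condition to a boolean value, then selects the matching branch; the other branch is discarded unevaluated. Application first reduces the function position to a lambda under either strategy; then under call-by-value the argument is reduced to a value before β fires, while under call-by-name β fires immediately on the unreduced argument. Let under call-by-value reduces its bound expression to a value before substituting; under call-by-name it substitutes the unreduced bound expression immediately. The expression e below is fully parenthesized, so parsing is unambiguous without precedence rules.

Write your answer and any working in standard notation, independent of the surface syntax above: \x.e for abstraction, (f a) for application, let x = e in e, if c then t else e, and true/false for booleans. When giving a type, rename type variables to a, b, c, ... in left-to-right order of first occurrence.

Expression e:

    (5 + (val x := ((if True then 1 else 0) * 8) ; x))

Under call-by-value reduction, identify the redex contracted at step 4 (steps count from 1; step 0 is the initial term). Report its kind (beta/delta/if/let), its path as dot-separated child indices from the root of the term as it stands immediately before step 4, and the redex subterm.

Working:
step 0: (5 + (let x = ((if true then 1 else 0) * 8) in x))
step 1: [if@1.0.0] (5 + (let x = (1 * 8) in x))
step 2: [delta@1.0] (5 + (let x = 8 in x))
step 3: [let@1] (5 + 8)
step 4: [delta@root] 13

Answer: delta at root : (5 + 8)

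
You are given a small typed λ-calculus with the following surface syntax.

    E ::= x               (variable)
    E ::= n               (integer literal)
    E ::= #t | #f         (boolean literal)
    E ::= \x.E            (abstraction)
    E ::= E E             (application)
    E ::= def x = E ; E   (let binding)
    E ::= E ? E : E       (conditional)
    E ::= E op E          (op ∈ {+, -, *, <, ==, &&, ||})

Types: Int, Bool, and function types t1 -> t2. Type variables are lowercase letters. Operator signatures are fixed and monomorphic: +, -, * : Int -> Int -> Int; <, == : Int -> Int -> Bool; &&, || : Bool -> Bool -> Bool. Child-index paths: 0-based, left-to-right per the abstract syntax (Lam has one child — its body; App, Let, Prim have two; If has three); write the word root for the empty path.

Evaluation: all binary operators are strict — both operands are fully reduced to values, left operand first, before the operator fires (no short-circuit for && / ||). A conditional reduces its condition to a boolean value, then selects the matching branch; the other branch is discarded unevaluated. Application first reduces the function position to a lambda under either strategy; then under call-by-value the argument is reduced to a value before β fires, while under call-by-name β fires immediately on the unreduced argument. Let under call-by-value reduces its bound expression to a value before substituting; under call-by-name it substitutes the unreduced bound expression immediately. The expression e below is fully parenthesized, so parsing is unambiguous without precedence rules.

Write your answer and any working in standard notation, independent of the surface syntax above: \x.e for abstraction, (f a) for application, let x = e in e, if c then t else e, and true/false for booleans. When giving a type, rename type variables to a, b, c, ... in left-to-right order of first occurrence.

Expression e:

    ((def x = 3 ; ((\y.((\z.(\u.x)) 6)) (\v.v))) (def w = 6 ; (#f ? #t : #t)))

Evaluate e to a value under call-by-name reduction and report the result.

Derivation:
step 0: ((let x = 3 in ((\y.((\z.(\u.x)) 6)) (\v.v))) (let w = 6 in (if false then true else true)))
step 1: [let@0] (((\y.((\z.(\u.3)) 6)) (\v.v)) (let w = 6 in (if false then true else true)))
step 2: [beta@0] (((\z.(\u.3)) 6) (let w = 6 in (if false then true else true)))
step 3: [beta@0] ((\u.3) (let w = 6 in (if false then true else true)))
step 4: [beta@root] 3

Answer: 3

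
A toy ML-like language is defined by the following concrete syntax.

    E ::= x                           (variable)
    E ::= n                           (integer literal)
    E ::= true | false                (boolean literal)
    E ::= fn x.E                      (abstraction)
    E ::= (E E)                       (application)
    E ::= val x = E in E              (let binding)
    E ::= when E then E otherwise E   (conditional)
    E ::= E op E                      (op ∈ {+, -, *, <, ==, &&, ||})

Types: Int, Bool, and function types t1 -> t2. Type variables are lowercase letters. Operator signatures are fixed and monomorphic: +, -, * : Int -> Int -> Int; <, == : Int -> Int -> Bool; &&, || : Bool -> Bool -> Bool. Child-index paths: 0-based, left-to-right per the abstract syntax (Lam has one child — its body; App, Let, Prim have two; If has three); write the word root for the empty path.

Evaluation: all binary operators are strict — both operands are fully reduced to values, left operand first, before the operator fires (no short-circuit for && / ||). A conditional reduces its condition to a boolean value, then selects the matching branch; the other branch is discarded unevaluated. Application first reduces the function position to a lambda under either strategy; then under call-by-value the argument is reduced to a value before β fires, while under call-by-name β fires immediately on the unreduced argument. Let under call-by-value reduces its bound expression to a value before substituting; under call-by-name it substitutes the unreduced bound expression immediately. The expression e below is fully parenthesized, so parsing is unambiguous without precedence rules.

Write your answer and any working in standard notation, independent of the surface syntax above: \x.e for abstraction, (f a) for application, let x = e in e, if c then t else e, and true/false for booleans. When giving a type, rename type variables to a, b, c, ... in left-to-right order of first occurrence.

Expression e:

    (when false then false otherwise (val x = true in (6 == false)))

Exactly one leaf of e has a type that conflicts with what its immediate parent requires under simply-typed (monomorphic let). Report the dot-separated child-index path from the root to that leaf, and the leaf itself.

Derivation:
  unify Bool ~ Bool
let x : Bool
  unify Int ~ Int
  unify Bool ~ Int
  FAIL: mismatch Bool ~ Int

Answer: 2.1.1 : false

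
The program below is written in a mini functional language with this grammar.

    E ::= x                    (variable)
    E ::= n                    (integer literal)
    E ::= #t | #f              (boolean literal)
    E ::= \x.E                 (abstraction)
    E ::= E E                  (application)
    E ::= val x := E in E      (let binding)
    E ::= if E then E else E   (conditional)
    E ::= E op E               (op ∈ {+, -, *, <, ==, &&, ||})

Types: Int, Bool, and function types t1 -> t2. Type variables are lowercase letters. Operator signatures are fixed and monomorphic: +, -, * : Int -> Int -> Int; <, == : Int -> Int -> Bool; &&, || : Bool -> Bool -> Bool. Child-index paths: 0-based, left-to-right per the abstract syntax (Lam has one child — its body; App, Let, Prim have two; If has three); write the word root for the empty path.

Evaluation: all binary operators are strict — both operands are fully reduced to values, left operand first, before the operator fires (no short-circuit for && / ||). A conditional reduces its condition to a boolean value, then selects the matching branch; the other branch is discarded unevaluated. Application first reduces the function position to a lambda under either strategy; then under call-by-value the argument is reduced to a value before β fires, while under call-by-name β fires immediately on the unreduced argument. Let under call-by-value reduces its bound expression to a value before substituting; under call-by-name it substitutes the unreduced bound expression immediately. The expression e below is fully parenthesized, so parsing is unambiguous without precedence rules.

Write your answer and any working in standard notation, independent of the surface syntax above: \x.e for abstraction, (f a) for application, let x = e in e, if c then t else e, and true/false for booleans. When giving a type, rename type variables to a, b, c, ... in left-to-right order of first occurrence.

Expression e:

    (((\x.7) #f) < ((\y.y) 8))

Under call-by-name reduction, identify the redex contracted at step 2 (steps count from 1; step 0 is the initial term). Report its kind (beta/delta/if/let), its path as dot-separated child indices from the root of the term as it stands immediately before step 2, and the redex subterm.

Trace:
step 0: (((\x.7) false) < ((\y.y) 8))
step 1: [beta@0] (7 < ((\y.y) 8))
step 2: [beta@1] (7 < 8)

Answer: beta at 1 : ((\y.y) 8)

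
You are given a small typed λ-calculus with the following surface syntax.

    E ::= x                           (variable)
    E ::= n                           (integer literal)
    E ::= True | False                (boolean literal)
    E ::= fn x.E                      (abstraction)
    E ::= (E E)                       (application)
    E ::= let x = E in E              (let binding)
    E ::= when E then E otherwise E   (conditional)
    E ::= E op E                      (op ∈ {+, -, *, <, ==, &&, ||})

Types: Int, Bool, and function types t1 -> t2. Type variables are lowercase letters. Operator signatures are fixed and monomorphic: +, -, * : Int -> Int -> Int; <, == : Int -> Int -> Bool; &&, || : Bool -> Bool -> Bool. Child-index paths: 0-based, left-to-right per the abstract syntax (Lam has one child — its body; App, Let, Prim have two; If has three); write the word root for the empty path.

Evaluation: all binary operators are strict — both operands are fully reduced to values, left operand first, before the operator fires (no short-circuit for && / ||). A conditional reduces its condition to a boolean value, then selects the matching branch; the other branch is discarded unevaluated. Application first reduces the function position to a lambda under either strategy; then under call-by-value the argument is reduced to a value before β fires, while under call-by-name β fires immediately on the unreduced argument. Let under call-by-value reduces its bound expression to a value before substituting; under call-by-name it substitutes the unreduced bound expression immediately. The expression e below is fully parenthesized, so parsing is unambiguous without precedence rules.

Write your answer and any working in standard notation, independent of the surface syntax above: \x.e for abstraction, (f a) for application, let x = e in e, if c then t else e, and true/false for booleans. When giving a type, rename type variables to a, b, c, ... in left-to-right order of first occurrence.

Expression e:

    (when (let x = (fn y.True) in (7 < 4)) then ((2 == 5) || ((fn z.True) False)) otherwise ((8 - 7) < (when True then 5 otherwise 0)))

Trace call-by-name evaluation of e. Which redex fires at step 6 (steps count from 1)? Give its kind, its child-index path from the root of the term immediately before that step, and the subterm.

Working:
step 0: (if (let x = (\y.true) in (7 < 4)) then ((2 == 5) || ((\z.true) false)) else ((8 - 7) < (if true then 5 else 0)))
step 1: [let@0] (if (7 < 4) then ((2 == 5) || ((\z.true) false)) else ((8 - 7) < (if true then 5 else 0)))
step 2: [delta@0] (if false then ((2 == 5) || ((\z.true) false)) else ((8 - 7) < (if true then 5 else 0)))
step 3: [if@root] ((8 - 7) < (if true then 5 else 0))
step 4: [delta@0] (1 < (if true then 5 else 0))
step 5: [if@1] (1 < 5)
step 6: [delta@root] true

Answer: delta at root : (1 < 5)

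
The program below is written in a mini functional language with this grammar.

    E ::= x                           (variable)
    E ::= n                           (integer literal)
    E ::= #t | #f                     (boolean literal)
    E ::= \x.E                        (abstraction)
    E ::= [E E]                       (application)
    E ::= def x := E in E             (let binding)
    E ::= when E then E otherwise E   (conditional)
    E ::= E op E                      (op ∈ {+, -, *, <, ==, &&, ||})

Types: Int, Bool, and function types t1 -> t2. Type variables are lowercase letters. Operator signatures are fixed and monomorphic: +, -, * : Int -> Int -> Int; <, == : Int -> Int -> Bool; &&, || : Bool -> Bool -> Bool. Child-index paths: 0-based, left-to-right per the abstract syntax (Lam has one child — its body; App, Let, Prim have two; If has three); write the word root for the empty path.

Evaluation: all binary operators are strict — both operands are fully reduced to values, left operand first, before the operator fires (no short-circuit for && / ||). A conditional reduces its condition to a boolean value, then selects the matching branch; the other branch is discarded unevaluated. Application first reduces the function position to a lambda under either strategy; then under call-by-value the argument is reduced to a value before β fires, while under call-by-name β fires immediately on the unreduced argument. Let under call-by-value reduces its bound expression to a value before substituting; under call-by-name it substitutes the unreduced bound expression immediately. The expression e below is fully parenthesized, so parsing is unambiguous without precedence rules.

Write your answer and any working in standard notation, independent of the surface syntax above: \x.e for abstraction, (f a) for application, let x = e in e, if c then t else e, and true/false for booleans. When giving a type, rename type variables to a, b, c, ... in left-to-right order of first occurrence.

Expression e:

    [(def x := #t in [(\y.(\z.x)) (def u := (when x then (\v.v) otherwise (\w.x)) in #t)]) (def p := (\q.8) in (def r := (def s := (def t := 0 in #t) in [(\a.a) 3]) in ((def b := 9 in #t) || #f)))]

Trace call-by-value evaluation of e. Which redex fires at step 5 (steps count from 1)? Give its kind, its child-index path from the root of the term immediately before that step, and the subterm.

Answer: let at 1 : (let p = (\q.8) in (let r = (let s = (let t = 0 in true) in ((\a.a) 3)) in ((let b = 9 in true) || false)))

Derivation:
step 0: ((let x = true in ((\y.(\z.x)) (let u = (if x then (\v.v) else (\w.x)) in true))) (let p = (\q.8) in (let r = (let s = (let t = 0 in true) in ((\a.a) 3)) in ((let b = 9 in true) || false))))
step 1: [let@0] (((\y.(\z.true)) (let u = (if true then (\v.v) else (\w.true)) in true)) (let p = (\q.8) in (let r = (let s = (let t = 0 in true) in ((\a.a) 3)) in ((let b = 9 in true) || false))))
step 2: [if@0.1.0] (((\y.(\z.true)) (let u = (\v.v) in true)) (let p = (\q.8) in (let r = (let s = (let t = 0 in true) in ((\a.a) 3)) in ((let b = 9 in true) || false))))
step 3: [let@0.1] (((\y.(\z.true)) true) (let p = (\q.8) in (let r = (let s = (let t = 0 in true) in ((\a.a) 3)) in ((let b = 9 in true) || false))))
step 4: [beta@0] ((\z.true) (let p = (\q.8) in (let r = (let s = (let t = 0 in true) in ((\a.a) 3)) in ((let b = 9 in true) || false))))
step 5: [let@1] ((\z.true) (let r = (let s = (let t = 0 in true) in ((\a.a) 3)) in ((let b = 9 in true) || false)))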